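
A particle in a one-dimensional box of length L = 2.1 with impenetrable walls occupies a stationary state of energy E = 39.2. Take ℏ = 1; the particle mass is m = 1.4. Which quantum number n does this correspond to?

n = 7

For an infinite well E_n = n²π²ℏ²/(2mL²), so n = (L/πℏ)√(2mE).
n = (2.1/π) × √(2 × 1.4 × 39.2) = 7.003 → n = 7.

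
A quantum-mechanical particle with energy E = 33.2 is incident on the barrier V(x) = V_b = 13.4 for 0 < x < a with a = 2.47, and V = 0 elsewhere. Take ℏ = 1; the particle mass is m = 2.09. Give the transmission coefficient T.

E > V_b: inside the barrier k₂ = √(2m(E − V_b))/ℏ = 9.097, k₂a = 22.47.
Matching at both interfaces gives T⁻¹ = 1 + V_b² sin²(k₂a) / [4E(E − V_b)] = 1.015, hence T = 0.986.

T = 0.986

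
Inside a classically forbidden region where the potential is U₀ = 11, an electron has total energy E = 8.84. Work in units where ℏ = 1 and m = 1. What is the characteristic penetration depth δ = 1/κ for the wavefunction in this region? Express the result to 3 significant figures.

Since E < U₀ the TISE in this region is ψ'' = κ²ψ with κ = √(2m(U₀ − E))/ℏ.
κ = √(2 × 1 × 2.16) = 2.078. The penetration depth is δ = 1/κ = 0.481.

δ = 0.481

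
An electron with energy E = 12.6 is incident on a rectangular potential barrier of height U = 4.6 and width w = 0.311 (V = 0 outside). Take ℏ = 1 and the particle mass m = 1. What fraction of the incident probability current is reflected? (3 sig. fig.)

R = 0.0450

Above the barrier the interior wavenumber is k₂ = √(2m(E − U))/ℏ = 4.000, giving phase k₂w = 1.244.
Matching at both interfaces gives T⁻¹ = 1 + U² sin²(k₂w) / [4E(E − U)] = 1.047, hence T = 0.955.
R = 1 − T = 0.0450.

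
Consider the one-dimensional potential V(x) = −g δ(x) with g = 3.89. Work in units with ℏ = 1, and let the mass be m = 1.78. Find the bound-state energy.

E = -13.5

For x ≠ 0 the bound state is ψ ∝ e^{−κ|x|}; integrating the TISE across the delta gives the cusp condition 2κ = 2mg/ℏ², so κ = 6.924.
Then E = −ℏ²κ²/(2m) = −mg²/(2ℏ²) = -13.47.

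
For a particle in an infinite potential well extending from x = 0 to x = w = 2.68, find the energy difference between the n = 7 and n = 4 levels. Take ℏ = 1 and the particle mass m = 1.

E_n = n²π²ℏ²/(2mw²), so ΔE = (7² − 4²) π²ℏ²/(2mw²).
ΔE = 33 × π² / (2 × 1 × 2.68²) = 22.67.

ΔE = 22.7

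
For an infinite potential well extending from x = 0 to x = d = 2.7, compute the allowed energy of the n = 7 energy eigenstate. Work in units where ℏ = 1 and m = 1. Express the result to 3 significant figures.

E = 33.2

Requiring ψ(0) = ψ(d) = 0 quantises k = nπ/d, hence E_n = ℏ²k²/2m = n²π²ℏ²/(2md²).
E_7 = 7² × π² / (2 × 1 × 2.7²) = 33.17.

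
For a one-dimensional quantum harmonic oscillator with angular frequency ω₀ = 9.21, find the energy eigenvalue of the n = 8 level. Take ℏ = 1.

E = 78.3

The oscillator eigenvalues are E_n = ℏω₀(n + ½), so E_8 = 9.21 × 8.5 = 78.29.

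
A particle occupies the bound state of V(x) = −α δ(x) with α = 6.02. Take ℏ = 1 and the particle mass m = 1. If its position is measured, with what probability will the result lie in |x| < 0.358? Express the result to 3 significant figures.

The normalised bound state is ψ = √κ e^{−κ|x|} with κ = mα/ℏ² = 6.020.
P(|x| < d) = ∫_{−d}^{d} κ e^{−2κ|x|} dx = 1 − e^{−2κd} = 1 − e^{−4.310} = 0.9866.

P = 0.987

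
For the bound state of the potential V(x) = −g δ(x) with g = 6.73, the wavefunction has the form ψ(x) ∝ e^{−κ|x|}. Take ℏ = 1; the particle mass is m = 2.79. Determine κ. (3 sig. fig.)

κ = 18.8

Integrate −(ℏ²/2m)ψ'' − gδ(x)ψ = Eψ from −ε to +ε: the ψ'' term gives ψ'(0⁺) − ψ'(0⁻) and the δ term gives −(2mg/ℏ²)ψ(0).
With ψ ∝ e^{−κ|x|} this yields −2κ = −2mg/ℏ², so κ = mg/ℏ² = 18.78.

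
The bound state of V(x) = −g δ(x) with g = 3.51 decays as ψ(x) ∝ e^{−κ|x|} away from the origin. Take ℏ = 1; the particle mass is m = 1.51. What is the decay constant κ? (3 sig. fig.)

Integrate −(ℏ²/2m)ψ'' − gδ(x)ψ = Eψ from −ε to +ε: the ψ'' term gives ψ'(0⁺) − ψ'(0⁻) and the δ term gives −(2mg/ℏ²)ψ(0).
With ψ ∝ e^{−κ|x|} this yields −2κ = −2mg/ℏ², so κ = mg/ℏ² = 5.300.

κ = 5.30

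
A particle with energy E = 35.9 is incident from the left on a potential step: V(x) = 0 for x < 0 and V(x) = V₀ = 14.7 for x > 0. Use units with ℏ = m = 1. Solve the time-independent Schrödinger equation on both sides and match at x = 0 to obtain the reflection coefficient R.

R = 0.0171

The wavenumbers are k₁ = √(2mE)/ℏ = 8.473 on the left and k₂ = √(2m(E − V₀))/ℏ = 6.512 on the right.
Continuity of ψ and ψ′ at the step yields the reflection amplitude r = (k₁ − k₂)/(k₁ + k₂) = 0.1309; thus R = |r|² = 0.01714, T = 0.9829.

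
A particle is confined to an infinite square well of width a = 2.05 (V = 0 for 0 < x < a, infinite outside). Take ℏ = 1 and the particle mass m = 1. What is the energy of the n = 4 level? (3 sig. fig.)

E = 18.8

The infinite-well eigenfunctions ψ_n = √(2/a) sin(nπx/a) vanish at both walls, giving E_n = n²π²ℏ²/(2ma²).
E_4 = 4² × π² / (2 × 1 × 2.05²) = 18.79.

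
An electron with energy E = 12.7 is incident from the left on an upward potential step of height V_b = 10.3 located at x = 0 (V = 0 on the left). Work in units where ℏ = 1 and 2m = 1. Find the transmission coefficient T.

On each side the TISE gives plane waves with k = √(2m(E − V))/ℏ: k₁ = √(2·½·12.7) = 3.564, k₂ = √(2·½·2.4) = 1.549.
Matching ψ and ψ′ at x = 0 gives r = (k₁ − k₂)/(k₁ + k₂), so R = r² = 0.1552 and T = 1 − R = 0.8448.

T = 0.845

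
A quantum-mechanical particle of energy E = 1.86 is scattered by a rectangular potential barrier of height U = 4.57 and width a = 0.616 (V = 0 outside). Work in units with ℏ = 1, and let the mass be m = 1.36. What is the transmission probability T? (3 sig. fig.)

T = 0.128

Since E < U the interior solution is evanescent with decay constant κ = √(2m(U − E))/ℏ = 2.715.
κa = 1.672, sinh(κa) = 2.569.
Matching ψ, ψ′ at both faces gives T = [1 + U² sinh²(κa) / (4E(U − E))]⁻¹ = 1/7.835 = 0.128.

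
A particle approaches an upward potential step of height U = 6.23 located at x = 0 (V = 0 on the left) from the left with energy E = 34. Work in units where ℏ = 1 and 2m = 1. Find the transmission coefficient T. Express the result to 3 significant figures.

T = 0.997

The wavenumbers are k₁ = √(2mE)/ℏ = 5.831 on the left and k₂ = √(2m(E − U))/ℏ = 5.270 on the right.
Continuity of ψ and ψ′ at the step yields the reflection amplitude r = (k₁ − k₂)/(k₁ + k₂) = 0.05056; thus R = |r|² = 0.002556, T = 0.9974.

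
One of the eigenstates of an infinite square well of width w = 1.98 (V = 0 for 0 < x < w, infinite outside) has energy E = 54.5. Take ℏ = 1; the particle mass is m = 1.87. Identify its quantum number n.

From E_n = n²π²ℏ²/(2mw²) invert to n = √(2mw²E)/(πℏ).
n = (1.98/π) × √(2 × 1.87 × 54.5) = 8.998 → n = 9.

n = 9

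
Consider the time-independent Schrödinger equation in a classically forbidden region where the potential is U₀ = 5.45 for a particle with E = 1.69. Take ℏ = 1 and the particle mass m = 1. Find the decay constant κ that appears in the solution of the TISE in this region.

κ = 2.74

Since E < U₀ the TISE in this region is ψ'' = κ²ψ with κ = √(2m(U₀ − E))/ℏ.
κ = √(2 × 1 × 3.76) = 2.742.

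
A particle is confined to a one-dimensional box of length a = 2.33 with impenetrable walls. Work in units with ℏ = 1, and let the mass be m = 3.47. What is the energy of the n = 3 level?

E = 2.36

Requiring ψ(0) = ψ(a) = 0 quantises k = nπ/a, hence E_n = ℏ²k²/2m = n²π²ℏ²/(2ma²).
E_3 = 3² × π² / (2 × 3.47 × 2.33²) = 2.358.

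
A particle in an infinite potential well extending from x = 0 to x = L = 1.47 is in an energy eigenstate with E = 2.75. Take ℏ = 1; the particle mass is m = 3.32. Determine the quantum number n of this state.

n = 2

For an infinite well E_n = n²π²ℏ²/(2mL²), so n = (L/πℏ)√(2mE).
n = (1.47/π) × √(2 × 3.32 × 2.75) = 1.999 → n = 2.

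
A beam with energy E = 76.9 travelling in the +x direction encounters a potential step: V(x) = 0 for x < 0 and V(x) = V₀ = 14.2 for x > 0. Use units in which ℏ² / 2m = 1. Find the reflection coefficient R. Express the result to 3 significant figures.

R = 0.00260

The wavenumbers are k₁ = √(2mE)/ℏ = 8.769 on the left and k₂ = √(2m(E − V₀))/ℏ = 7.918 on the right.
Continuity of ψ and ψ′ at the step yields the reflection amplitude r = (k₁ − k₂)/(k₁ + k₂) = 0.05099; thus R = |r|² = 0.002600, T = 0.9974.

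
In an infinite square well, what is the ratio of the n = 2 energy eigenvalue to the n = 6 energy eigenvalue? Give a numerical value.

0.111111

Since E_n ∝ n², the ratio is (2/6)² = 0.111111.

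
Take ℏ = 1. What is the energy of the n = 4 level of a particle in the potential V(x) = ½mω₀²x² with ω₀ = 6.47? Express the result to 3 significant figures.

Using E_n = (n + ½)ℏω₀: E_4 = 4.5 × 6.47 = 29.12.

E = 29.1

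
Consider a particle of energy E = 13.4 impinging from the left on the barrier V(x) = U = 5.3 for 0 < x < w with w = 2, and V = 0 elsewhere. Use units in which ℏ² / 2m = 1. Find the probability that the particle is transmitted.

E > U: inside the barrier k₂ = √(2m(E − U))/ℏ = 2.846, k₂w = 5.692.
Matching at both interfaces gives T⁻¹ = 1 + U² sin²(k₂w) / [4E(E − U)] = 1.020, hence T = 0.980.

T = 0.980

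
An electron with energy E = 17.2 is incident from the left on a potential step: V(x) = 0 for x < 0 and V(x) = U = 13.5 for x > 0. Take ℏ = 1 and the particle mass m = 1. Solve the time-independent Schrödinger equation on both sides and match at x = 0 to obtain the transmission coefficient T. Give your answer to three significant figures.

T = 0.866

The wavenumbers are k₁ = √(2mE)/ℏ = 5.865 on the left and k₂ = √(2m(E − U))/ℏ = 2.720 on the right.
Continuity of ψ and ψ′ at the step yields the reflection amplitude r = (k₁ − k₂)/(k₁ + k₂) = 0.3663; thus R = |r|² = 0.1342, T = 0.8658.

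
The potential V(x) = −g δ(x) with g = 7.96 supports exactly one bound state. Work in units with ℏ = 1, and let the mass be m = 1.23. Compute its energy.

For x ≠ 0 the bound state is ψ ∝ e^{−κ|x|}; integrating the TISE across the delta gives the cusp condition 2κ = 2mg/ℏ², so κ = 9.791.
Then E = −ℏ²κ²/(2m) = −mg²/(2ℏ²) = -38.97.

E = -39.0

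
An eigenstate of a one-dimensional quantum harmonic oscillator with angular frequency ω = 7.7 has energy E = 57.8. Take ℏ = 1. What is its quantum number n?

n = 7

E_n = ℏω(n + ½) ⇒ n = E/(ℏω) − ½ = 57.8/7.7 − 0.5 = 7.006 → n = 7.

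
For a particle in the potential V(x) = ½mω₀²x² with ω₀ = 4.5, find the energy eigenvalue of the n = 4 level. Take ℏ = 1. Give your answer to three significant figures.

E = 20.3

The oscillator eigenvalues are E_n = ℏω₀(n + ½), so E_4 = 4.5 × 4.5 = 20.25.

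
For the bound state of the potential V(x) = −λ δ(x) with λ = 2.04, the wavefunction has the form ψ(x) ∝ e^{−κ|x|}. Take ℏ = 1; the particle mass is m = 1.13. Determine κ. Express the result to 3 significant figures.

κ = 2.31

Integrate −(ℏ²/2m)ψ'' − λδ(x)ψ = Eψ from −ε to +ε: the ψ'' term gives ψ'(0⁺) − ψ'(0⁻) and the δ term gives −(2mλ/ℏ²)ψ(0).
With ψ ∝ e^{−κ|x|} this yields −2κ = −2mλ/ℏ², so κ = mλ/ℏ² = 2.305.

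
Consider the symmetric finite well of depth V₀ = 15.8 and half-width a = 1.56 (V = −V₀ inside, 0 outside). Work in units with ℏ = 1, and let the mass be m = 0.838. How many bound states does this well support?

The dimensionless depth is z₀ = a√(2mV₀)/ℏ = 1.56 × √(26.48) = 8.028.
The even/odd transcendental equations gain one root per π/2 in z₀, giving N = 1 + ⌊2z₀/π⌋ = 1 + ⌊5.111⌋ = 6.

N = 6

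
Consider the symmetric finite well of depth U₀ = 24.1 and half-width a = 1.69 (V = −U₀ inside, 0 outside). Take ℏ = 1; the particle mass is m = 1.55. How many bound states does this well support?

N = 10

Define the well-strength parameter z₀ = (a/ℏ)√(2mU₀) = 1.69 × √(2·1.55·24.1) = 14.61.
A new bound state (alternating even/odd) appears each time z₀ passes a multiple of π/2, so N = ⌊2z₀/π⌋ + 1 = ⌊9.299⌋ + 1 = 10.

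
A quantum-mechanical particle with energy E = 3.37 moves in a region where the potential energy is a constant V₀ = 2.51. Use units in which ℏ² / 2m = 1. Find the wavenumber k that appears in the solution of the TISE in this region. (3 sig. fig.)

With E > V₀ the solution is oscillatory, ψ ∝ e^{±ikx} with k = √(2m(E − V₀))/ℏ.
k = √(2 × 0.5 × 0.86) = 0.9274.

k = 0.927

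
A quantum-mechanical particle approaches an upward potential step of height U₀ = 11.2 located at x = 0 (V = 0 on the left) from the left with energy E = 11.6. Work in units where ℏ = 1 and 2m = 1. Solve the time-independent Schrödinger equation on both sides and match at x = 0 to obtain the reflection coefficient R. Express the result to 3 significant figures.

The wavenumbers are k₁ = √(2mE)/ℏ = 3.406 on the left and k₂ = √(2m(E − U₀))/ℏ = 0.6325 on the right.
Matching ψ and ψ′ at x = 0 gives r = (k₁ − k₂)/(k₁ + k₂), so R = r² = 0.4717 and T = 1 − R = 0.5283.

R = 0.472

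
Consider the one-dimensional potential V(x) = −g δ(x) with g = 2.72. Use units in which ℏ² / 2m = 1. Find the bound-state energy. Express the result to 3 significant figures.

For x ≠ 0 the bound state is ψ ∝ e^{−κ|x|}; integrating the TISE across the delta gives the cusp condition 2κ = 2mg/ℏ², so κ = 1.360.
Then E = −ℏ²κ²/(2m) = −mg²/(2ℏ²) = -1.850.

E = -1.85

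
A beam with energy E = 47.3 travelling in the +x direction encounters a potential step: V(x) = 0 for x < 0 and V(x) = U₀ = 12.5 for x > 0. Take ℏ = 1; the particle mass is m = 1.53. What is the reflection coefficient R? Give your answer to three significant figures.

R = 0.00586

The wavenumbers are k₁ = √(2mE)/ℏ = 12.03 on the left and k₂ = √(2m(E − U₀))/ℏ = 10.32 on the right.
Continuity of ψ and ψ′ at the step yields the reflection amplitude r = (k₁ − k₂)/(k₁ + k₂) = 0.07657; thus R = |r|² = 0.005863, T = 0.9941.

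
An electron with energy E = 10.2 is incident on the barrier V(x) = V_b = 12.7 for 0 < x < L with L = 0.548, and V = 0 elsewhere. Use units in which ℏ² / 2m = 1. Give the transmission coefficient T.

T = 0.398

E < V_b: inside the barrier ψ ∝ e^{±κx} with κ = √(2m(V_b − E))/ℏ = 1.581.
κL = 0.8665, sinh(κL) = 0.9790.
Matching ψ, ψ′ at both faces gives T = [1 + V_b² sinh²(κL) / (4E(V_b − E))]⁻¹ = 1/2.516 = 0.398.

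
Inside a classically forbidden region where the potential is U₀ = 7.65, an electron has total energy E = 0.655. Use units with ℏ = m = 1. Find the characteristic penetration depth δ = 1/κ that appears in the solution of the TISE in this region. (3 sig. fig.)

δ = 0.267

Since E < U₀ the TISE in this region is ψ'' = κ²ψ with κ = √(2m(U₀ − E))/ℏ.
κ = √(2 × 1 × 6.995) = 3.740. The penetration depth is δ = 1/κ = 0.267.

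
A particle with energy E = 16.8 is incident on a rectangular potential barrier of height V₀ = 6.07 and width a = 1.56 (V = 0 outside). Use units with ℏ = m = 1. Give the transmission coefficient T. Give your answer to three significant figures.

Above the barrier the interior wavenumber is k₂ = √(2m(E − V₀))/ℏ = 4.632, giving phase k₂a = 7.227.
Matching at both interfaces gives T⁻¹ = 1 + V₀² sin²(k₂a) / [4E(E − V₀)] = 1.033, hence T = 0.968.

T = 0.968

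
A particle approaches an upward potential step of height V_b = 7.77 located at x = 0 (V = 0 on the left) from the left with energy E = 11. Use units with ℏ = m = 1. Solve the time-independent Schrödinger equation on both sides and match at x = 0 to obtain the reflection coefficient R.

R = 0.0883

On each side the TISE gives plane waves with k = √(2m(E − V))/ℏ: k₁ = √(2·1·11) = 4.690, k₂ = √(2·1·3.23) = 2.542.
Matching ψ and ψ′ at x = 0 gives r = (k₁ − k₂)/(k₁ + k₂), so R = r² = 0.08828 and T = 1 − R = 0.9117.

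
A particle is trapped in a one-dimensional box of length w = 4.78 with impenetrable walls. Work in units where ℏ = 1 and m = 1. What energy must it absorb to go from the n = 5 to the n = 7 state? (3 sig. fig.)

E_n = n²π²ℏ²/(2mw²), so ΔE = (7² − 5²) π²ℏ²/(2mw²).
ΔE = 24 × π² / (2 × 1 × 4.78²) = 5.184.

ΔE = 5.18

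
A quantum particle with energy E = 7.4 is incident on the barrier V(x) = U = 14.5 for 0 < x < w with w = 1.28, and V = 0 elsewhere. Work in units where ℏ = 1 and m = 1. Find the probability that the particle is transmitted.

T = 0.000258

Since E < U the interior solution is evanescent with decay constant κ = √(2m(U − E))/ℏ = 3.768.
κw = 4.823, sinh(κw) = 62.19.
The exact tunnelling result is T⁻¹ = 1 + U² sinh²(κw) / [4E(U − E)] = 3870, so T = 0.000258.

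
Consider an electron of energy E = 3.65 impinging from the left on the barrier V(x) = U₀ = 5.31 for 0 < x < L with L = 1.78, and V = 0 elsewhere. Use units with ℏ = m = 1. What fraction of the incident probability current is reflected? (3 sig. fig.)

E < U₀: inside the barrier ψ ∝ e^{±κx} with κ = √(2m(U₀ − E))/ℏ = 1.822.
κL = 3.243, sinh(κL) = 12.79.
The exact tunnelling result is T⁻¹ = 1 + U₀² sinh²(κL) / [4E(U₀ − E)] = 191.3, so T = 0.00523.
R = 1 − T = 0.995.

R = 0.995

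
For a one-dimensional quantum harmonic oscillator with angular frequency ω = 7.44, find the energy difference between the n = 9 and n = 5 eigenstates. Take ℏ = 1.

E_n = ℏω(n + ½), so ΔE = (9 − 5) ℏω = 4 × 7.44 = 29.76.

ΔE = 29.8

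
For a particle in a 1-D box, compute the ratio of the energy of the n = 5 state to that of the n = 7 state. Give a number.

0.510204

E_n = n²π²ℏ²/(2mL²) so the ratio is n₂²/n₁² = 25/49 = 0.510204.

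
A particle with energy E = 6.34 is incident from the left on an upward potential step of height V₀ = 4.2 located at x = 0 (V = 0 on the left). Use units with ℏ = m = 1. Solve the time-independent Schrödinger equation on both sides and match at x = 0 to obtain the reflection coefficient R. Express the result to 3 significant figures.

The wavenumbers are k₁ = √(2mE)/ℏ = 3.561 on the left and k₂ = √(2m(E − V₀))/ℏ = 2.069 on the right.
Matching ψ and ψ′ at x = 0 gives r = (k₁ − k₂)/(k₁ + k₂), so R = r² = 0.07024 and T = 1 − R = 0.9298.

R = 0.0702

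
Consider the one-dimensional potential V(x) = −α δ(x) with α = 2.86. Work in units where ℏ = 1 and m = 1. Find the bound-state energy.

E = -4.09

For x ≠ 0 the bound state is ψ ∝ e^{−κ|x|}; integrating the TISE across the delta gives the cusp condition 2κ = 2mα/ℏ², so κ = 2.860.
Then E = −ℏ²κ²/(2m) = −mα²/(2ℏ²) = -4.090.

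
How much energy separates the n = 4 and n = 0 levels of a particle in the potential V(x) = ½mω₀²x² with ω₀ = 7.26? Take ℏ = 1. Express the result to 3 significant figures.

E_n = ℏω₀(n + ½), so ΔE = (4 − 0) ℏω₀ = 4 × 7.26 = 29.04.

ΔE = 29.0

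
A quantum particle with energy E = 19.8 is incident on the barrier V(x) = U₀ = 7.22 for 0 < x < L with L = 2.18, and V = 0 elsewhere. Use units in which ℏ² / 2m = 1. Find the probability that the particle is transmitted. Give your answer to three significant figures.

E > U₀: inside the barrier k₂ = √(2m(E − U₀))/ℏ = 3.547, k₂L = 7.732.
T = [1 + U₀² sin²(k₂L) / (4E(E − U₀))]⁻¹ = 1/1.052 = 0.951.

T = 0.951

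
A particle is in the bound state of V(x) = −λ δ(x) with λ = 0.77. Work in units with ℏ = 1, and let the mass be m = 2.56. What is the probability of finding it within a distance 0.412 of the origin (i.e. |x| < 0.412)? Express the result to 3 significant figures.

The normalised bound state is ψ = √κ e^{−κ|x|} with κ = mλ/ℏ² = 1.971.
P(|x| < d) = ∫_{−d}^{d} κ e^{−2κ|x|} dx = 1 − e^{−2κd} = 1 − e^{−1.624} = 0.8029.

P = 0.803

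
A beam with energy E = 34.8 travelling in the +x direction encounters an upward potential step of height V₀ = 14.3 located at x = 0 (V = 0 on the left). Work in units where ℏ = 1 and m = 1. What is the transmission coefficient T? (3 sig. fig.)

T = 0.983

The wavenumbers are k₁ = √(2mE)/ℏ = 8.343 on the left and k₂ = √(2m(E − V₀))/ℏ = 6.403 on the right.
Matching ψ and ψ′ at x = 0 gives r = (k₁ − k₂)/(k₁ + k₂), so R = r² = 0.01730 and T = 1 − R = 0.9827.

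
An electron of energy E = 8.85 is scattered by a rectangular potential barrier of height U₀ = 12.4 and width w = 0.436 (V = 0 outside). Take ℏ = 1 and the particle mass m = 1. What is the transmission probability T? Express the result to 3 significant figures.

T = 0.282

Since E < U₀ the interior solution is evanescent with decay constant κ = √(2m(U₀ − E))/ℏ = 2.665.
κw = 1.162, sinh(κw) = 1.441.
The exact tunnelling result is T⁻¹ = 1 + U₀² sinh²(κw) / [4E(U₀ − E)] = 3.542, so T = 0.282.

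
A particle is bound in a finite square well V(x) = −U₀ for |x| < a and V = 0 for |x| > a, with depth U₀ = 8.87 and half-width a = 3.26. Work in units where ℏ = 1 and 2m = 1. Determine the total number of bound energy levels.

Define the well-strength parameter z₀ = (a/ℏ)√(2mU₀) = 3.26 × √(2·0.5·8.87) = 9.709.
A new bound state (alternating even/odd) appears each time z₀ passes a multiple of π/2, so N = ⌊2z₀/π⌋ + 1 = ⌊6.181⌋ + 1 = 7.

N = 7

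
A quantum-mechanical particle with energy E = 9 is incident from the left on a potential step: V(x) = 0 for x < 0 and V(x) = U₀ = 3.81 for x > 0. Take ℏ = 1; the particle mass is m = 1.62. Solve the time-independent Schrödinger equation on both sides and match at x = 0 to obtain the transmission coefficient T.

The wavenumbers are k₁ = √(2mE)/ℏ = 5.400 on the left and k₂ = √(2m(E − U₀))/ℏ = 4.101 on the right.
Matching ψ and ψ′ at x = 0 gives r = (k₁ − k₂)/(k₁ + k₂), so R = r² = 0.01870 and T = 1 − R = 0.9813.

T = 0.981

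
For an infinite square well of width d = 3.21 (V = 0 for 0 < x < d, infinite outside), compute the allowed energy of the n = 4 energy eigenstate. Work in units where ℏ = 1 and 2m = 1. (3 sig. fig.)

E = 15.3

Requiring ψ(0) = ψ(d) = 0 quantises k = nπ/d, hence E_n = ℏ²k²/2m = n²π²ℏ²/(2md²).
E_4 = 4² × π² / (2 × 0.5 × 3.21²) = 15.33.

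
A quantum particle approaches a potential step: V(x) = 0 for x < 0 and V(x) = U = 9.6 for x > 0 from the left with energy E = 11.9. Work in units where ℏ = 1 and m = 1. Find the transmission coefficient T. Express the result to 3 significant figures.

The wavenumbers are k₁ = √(2mE)/ℏ = 4.879 on the left and k₂ = √(2m(E − U))/ℏ = 2.145 on the right.
Matching ψ and ψ′ at x = 0 gives r = (k₁ − k₂)/(k₁ + k₂), so R = r² = 0.1515 and T = 1 − R = 0.8485.

T = 0.848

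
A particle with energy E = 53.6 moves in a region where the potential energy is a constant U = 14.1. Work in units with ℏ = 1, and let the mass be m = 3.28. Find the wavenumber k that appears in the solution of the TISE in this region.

With E > U the solution is oscillatory, ψ ∝ e^{±ikx} with k = √(2m(E − U))/ℏ.
k = √(2 × 3.28 × 39.5) = 16.10.

k = 16.1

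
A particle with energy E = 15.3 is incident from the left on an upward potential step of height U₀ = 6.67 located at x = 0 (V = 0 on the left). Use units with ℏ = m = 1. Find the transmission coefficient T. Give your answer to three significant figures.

T = 0.980

The wavenumbers are k₁ = √(2mE)/ℏ = 5.532 on the left and k₂ = √(2m(E − U₀))/ℏ = 4.155 on the right.
Matching ψ and ψ′ at x = 0 gives r = (k₁ − k₂)/(k₁ + k₂), so R = r² = 0.02022 and T = 1 − R = 0.9798.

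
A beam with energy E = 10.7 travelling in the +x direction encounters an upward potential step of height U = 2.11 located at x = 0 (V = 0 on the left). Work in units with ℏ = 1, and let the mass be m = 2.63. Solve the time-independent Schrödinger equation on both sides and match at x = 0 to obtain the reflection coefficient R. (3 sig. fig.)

On each side the TISE gives plane waves with k = √(2m(E − V))/ℏ: k₁ = √(2·2.63·10.7) = 7.502, k₂ = √(2·2.63·8.59) = 6.722.
Matching ψ and ψ′ at x = 0 gives r = (k₁ − k₂)/(k₁ + k₂), so R = r² = 0.003009 and T = 1 − R = 0.9970.

R = 0.00301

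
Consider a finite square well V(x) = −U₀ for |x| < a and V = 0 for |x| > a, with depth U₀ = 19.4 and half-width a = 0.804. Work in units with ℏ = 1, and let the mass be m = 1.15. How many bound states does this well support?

Define the well-strength parameter z₀ = (a/ℏ)√(2mU₀) = 0.804 × √(2·1.15·19.4) = 5.371.
The even/odd transcendental equations gain one root per π/2 in z₀, giving N = 1 + ⌊2z₀/π⌋ = 1 + ⌊3.419⌋ = 4.

N = 4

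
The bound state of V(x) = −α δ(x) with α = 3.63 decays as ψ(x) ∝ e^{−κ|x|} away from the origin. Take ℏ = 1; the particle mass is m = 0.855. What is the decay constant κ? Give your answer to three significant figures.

κ = 3.10

Integrate −(ℏ²/2m)ψ'' − αδ(x)ψ = Eψ from −ε to +ε: the ψ'' term gives ψ'(0⁺) − ψ'(0⁻) and the δ term gives −(2mα/ℏ²)ψ(0).
With ψ ∝ e^{−κ|x|} this yields −2κ = −2mα/ℏ², so κ = mα/ℏ² = 3.104.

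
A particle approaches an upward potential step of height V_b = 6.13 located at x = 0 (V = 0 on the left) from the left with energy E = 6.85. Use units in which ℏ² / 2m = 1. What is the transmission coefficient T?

T = 0.740

The wavenumbers are k₁ = √(2mE)/ℏ = 2.617 on the left and k₂ = √(2m(E − V_b))/ℏ = 0.8485 on the right.
Continuity of ψ and ψ′ at the step yields the reflection amplitude r = (k₁ − k₂)/(k₁ + k₂) = 0.5103; thus R = |r|² = 0.2604, T = 0.7396.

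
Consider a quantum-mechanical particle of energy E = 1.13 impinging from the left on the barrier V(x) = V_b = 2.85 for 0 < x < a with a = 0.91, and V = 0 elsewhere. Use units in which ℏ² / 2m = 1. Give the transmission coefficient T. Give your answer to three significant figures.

T = 0.299

E < V_b: inside the barrier ψ ∝ e^{±κx} with κ = √(2m(V_b − E))/ℏ = 1.311.
κa = 1.193, sinh(κa) = 1.498.
The exact tunnelling result is T⁻¹ = 1 + V_b² sinh²(κa) / [4E(V_b − E)] = 3.343, so T = 0.299.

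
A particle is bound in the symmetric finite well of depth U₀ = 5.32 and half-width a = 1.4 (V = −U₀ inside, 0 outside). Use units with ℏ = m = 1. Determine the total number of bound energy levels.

The dimensionless depth is z₀ = a√(2mU₀)/ℏ = 1.4 × √(10.64) = 4.567.
A new bound state (alternating even/odd) appears each time z₀ passes a multiple of π/2, so N = ⌊2z₀/π⌋ + 1 = ⌊2.907⌋ + 1 = 3.

N = 3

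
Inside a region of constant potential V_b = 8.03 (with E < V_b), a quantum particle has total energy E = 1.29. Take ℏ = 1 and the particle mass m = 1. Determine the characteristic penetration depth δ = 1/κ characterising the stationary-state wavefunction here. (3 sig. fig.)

δ = 0.272

Since E < V_b the TISE in this region is ψ'' = κ²ψ with κ = √(2m(V_b − E))/ℏ.
κ = √(2 × 1 × 6.74) = 3.672. The penetration depth is δ = 1/κ = 0.272.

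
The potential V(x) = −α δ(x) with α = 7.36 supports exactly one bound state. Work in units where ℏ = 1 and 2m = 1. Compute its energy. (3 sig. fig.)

For x ≠ 0 the bound state is ψ ∝ e^{−κ|x|}; integrating the TISE across the delta gives the cusp condition 2κ = 2mα/ℏ², so κ = 3.680.
Then E = −ℏ²κ²/(2m) = −mα²/(2ℏ²) = -13.54.

E = -13.5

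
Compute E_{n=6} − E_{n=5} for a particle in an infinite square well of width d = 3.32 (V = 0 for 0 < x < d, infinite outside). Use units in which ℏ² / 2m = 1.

E_n = n²π²ℏ²/(2md²), so ΔE = (6² − 5²) π²ℏ²/(2md²).
ΔE = 11 × π² / (2 × 0.5 × 3.32²) = 9.850.

ΔE = 9.85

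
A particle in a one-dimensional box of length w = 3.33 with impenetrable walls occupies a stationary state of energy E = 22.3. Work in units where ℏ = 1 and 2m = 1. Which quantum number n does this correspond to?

For an infinite well E_n = n²π²ℏ²/(2mw²), so n = (w/πℏ)√(2mE).
n = (3.33/π) × √(2 × 0.5 × 22.3) = 5.005 → n = 5.

n = 5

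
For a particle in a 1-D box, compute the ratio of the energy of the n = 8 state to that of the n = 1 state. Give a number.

64

E_n = n²π²ℏ²/(2mL²) so the ratio is n₂²/n₁² = 64/1 = 64.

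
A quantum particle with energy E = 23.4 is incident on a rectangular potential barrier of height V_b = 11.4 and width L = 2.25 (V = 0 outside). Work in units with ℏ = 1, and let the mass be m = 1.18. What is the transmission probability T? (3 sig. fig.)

T = 0.965

E > V_b: inside the barrier k₂ = √(2m(E − V_b))/ℏ = 5.322, k₂L = 11.97.
T = [1 + V_b² sin²(k₂L) / (4E(E − V_b))]⁻¹ = 1/1.036 = 0.965.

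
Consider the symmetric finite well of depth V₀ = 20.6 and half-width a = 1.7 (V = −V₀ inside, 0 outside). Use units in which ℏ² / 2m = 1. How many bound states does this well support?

Define the well-strength parameter z₀ = (a/ℏ)√(2mV₀) = 1.7 × √(2·0.5·20.6) = 7.716.
A new bound state (alternating even/odd) appears each time z₀ passes a multiple of π/2, so N = ⌊2z₀/π⌋ + 1 = ⌊4.912⌋ + 1 = 5.

N = 5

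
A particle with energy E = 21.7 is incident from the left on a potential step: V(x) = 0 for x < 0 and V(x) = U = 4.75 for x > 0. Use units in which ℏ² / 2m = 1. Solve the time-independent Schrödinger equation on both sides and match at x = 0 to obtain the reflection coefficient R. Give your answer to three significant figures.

On each side the TISE gives plane waves with k = √(2m(E − V))/ℏ: k₁ = √(2·½·21.7) = 4.658, k₂ = √(2·½·16.95) = 4.117.
Matching ψ and ψ′ at x = 0 gives r = (k₁ − k₂)/(k₁ + k₂), so R = r² = 0.003805 and T = 1 − R = 0.9962.

R = 0.00380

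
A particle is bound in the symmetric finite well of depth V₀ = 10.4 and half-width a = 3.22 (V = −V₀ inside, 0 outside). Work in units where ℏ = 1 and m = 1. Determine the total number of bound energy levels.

Define the well-strength parameter z₀ = (a/ℏ)√(2mV₀) = 3.22 × √(2·1·10.4) = 14.69.
A new bound state (alternating even/odd) appears each time z₀ passes a multiple of π/2, so N = ⌊2z₀/π⌋ + 1 = ⌊9.349⌋ + 1 = 10.

N = 10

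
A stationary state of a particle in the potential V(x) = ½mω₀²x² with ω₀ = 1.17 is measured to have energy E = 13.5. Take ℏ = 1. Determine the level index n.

n = 11

Invert E_n = (n + ½)ℏω₀: n = E/ℏω₀ − ½ = 11.038, so n = 11.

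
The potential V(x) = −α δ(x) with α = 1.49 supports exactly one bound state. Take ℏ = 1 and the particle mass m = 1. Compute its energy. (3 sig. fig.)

E = -1.11

The bound state is ψ(x) = √κ e^{−κ|x|}. The derivative jump ψ'(0⁺) − ψ'(0⁻) = −(2mα/ℏ²)ψ(0) fixes κ = mα/ℏ² = 1.490.
Then E = −ℏ²κ²/(2m) = −mα²/(2ℏ²) = -1.110.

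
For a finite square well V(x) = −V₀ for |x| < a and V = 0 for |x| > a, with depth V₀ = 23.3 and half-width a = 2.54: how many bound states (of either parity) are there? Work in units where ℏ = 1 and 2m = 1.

N = 8

The dimensionless depth is z₀ = a√(2mV₀)/ℏ = 2.54 × √(23.30) = 12.26.
A new bound state (alternating even/odd) appears each time z₀ passes a multiple of π/2, so N = ⌊2z₀/π⌋ + 1 = ⌊7.805⌋ + 1 = 8.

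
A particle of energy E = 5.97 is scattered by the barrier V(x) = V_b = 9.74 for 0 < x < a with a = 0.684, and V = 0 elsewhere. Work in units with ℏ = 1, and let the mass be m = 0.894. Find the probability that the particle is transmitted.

T = 0.103

Since E < V_b the interior solution is evanescent with decay constant κ = √(2m(V_b − E))/ℏ = 2.596.
κa = 1.776, sinh(κa) = 2.868.
Matching ψ, ψ′ at both faces gives T = [1 + V_b² sinh²(κa) / (4E(V_b − E))]⁻¹ = 1/9.668 = 0.103.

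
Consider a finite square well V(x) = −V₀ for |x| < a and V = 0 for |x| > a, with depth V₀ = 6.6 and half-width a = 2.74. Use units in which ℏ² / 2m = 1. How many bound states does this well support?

N = 5

The dimensionless depth is z₀ = a√(2mV₀)/ℏ = 2.74 × √(6.600) = 7.039.
A new bound state (alternating even/odd) appears each time z₀ passes a multiple of π/2, so N = ⌊2z₀/π⌋ + 1 = ⌊4.481⌋ + 1 = 5.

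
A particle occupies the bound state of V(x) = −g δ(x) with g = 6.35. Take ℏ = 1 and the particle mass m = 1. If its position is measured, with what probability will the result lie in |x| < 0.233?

P = 0.948

The normalised bound state is ψ = √κ e^{−κ|x|} with κ = mg/ℏ² = 6.350.
P(|x| < d) = ∫_{−d}^{d} κ e^{−2κ|x|} dx = 1 − e^{−2κd} = 1 − e^{−2.959} = 0.9481.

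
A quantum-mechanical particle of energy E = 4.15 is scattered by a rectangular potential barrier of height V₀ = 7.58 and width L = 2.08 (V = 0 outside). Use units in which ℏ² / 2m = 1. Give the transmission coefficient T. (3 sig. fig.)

T = 0.00179

Since E < V₀ the interior solution is evanescent with decay constant κ = √(2m(V₀ − E))/ℏ = 1.852.
κL = 3.852, sinh(κL) = 23.54.
Matching ψ, ψ′ at both faces gives T = [1 + V₀² sinh²(κL) / (4E(V₀ − E))]⁻¹ = 1/560.1 = 0.00179.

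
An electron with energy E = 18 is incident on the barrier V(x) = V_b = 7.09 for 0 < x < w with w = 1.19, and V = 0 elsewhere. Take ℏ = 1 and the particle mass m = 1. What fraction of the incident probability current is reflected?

E > V_b: inside the barrier k₂ = √(2m(E − V_b))/ℏ = 4.671, k₂w = 5.559.
Matching at both interfaces gives T⁻¹ = 1 + V_b² sin²(k₂w) / [4E(E − V_b)] = 1.028, hence T = 0.973.
R = 1 − T = 0.0273.

R = 0.0273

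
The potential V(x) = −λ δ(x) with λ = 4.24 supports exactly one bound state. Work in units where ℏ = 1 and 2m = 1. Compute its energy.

The bound state is ψ(x) = √κ e^{−κ|x|}. The derivative jump ψ'(0⁺) − ψ'(0⁻) = −(2mλ/ℏ²)ψ(0) fixes κ = mλ/ℏ² = 2.120.
Then E = −ℏ²κ²/(2m) = −mλ²/(2ℏ²) = -4.494.

E = -4.49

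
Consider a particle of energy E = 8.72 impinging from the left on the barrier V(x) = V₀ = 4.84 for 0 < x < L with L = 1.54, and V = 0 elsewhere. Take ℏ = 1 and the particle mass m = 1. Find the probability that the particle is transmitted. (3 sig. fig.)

T = 0.874

E > V₀: inside the barrier k₂ = √(2m(E − V₀))/ℏ = 2.786, k₂L = 4.290.
Matching at both interfaces gives T⁻¹ = 1 + V₀² sin²(k₂L) / [4E(E − V₀)] = 1.144, hence T = 0.874.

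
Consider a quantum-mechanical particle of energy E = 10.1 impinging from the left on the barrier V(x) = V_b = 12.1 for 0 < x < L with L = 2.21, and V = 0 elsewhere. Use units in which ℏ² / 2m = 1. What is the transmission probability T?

E < V_b: inside the barrier ψ ∝ e^{±κx} with κ = √(2m(V_b − E))/ℏ = 1.414.
κL = 3.125, sinh(κL) = 11.36.
The exact tunnelling result is T⁻¹ = 1 + V_b² sinh²(κL) / [4E(V_b − E)] = 234.9, so T = 0.00426.

T = 0.00426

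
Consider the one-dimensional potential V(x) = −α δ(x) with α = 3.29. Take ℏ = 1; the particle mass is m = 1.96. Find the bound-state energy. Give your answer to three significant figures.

E = -10.6

The bound state is ψ(x) = √κ e^{−κ|x|}. The derivative jump ψ'(0⁺) − ψ'(0⁻) = −(2mα/ℏ²)ψ(0) fixes κ = mα/ℏ² = 6.448.
Then E = −ℏ²κ²/(2m) = −mα²/(2ℏ²) = -10.61.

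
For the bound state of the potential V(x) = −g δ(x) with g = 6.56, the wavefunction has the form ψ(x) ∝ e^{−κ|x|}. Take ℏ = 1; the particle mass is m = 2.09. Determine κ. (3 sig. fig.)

Integrating the TISE across x = 0 gives the cusp condition ψ'(0⁺) − ψ'(0⁻) = −(2mg/ℏ²)ψ(0).
With ψ ∝ e^{−κ|x|} this yields −2κ = −2mg/ℏ², so κ = mg/ℏ² = 13.71.

κ = 13.7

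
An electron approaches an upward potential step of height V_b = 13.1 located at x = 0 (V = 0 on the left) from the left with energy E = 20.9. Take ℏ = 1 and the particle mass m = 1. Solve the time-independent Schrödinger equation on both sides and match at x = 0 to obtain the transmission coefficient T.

The wavenumbers are k₁ = √(2mE)/ℏ = 6.465 on the left and k₂ = √(2m(E − V_b))/ℏ = 3.950 on the right.
Matching ψ and ψ′ at x = 0 gives r = (k₁ − k₂)/(k₁ + k₂), so R = r² = 0.05834 and T = 1 − R = 0.9417.

T = 0.942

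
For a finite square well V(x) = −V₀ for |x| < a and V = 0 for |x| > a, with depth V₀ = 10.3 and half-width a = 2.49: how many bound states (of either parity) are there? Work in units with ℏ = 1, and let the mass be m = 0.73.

The dimensionless depth is z₀ = a√(2mV₀)/ℏ = 2.49 × √(15.04) = 9.656.
A new bound state (alternating even/odd) appears each time z₀ passes a multiple of π/2, so N = ⌊2z₀/π⌋ + 1 = ⌊6.147⌋ + 1 = 7.

N = 7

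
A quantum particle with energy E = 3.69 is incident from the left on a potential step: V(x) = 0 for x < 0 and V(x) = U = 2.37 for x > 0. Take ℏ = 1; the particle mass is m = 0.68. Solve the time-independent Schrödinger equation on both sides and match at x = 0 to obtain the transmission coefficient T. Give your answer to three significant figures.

On each side the TISE gives plane waves with k = √(2m(E − V))/ℏ: k₁ = √(2·0.68·3.69) = 2.240, k₂ = √(2·0.68·1.32) = 1.340.
Continuity of ψ and ψ′ at the step yields the reflection amplitude r = (k₁ − k₂)/(k₁ + k₂) = 0.2515; thus R = |r|² = 0.06325, T = 0.9368.

T = 0.937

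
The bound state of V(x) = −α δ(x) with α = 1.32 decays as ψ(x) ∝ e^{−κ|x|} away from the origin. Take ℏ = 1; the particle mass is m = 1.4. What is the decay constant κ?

κ = 1.85

Integrating the TISE across x = 0 gives the cusp condition ψ'(0⁺) − ψ'(0⁻) = −(2mα/ℏ²)ψ(0).
With ψ ∝ e^{−κ|x|} this yields −2κ = −2mα/ℏ², so κ = mα/ℏ² = 1.848.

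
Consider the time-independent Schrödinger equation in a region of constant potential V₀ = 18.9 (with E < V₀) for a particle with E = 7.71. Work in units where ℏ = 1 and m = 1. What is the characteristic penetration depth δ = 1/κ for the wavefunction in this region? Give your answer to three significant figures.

Since E < V₀ the TISE in this region is ψ'' = κ²ψ with κ = √(2m(V₀ − E))/ℏ.
κ = √(2 × 1 × 11.19) = 4.731. The penetration depth is δ = 1/κ = 0.211.

δ = 0.211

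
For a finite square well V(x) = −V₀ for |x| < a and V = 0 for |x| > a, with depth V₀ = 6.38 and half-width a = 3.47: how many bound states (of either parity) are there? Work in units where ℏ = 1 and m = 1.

Define the well-strength parameter z₀ = (a/ℏ)√(2mV₀) = 3.47 × √(2·1·6.38) = 12.40.
A new bound state (alternating even/odd) appears each time z₀ passes a multiple of π/2, so N = ⌊2z₀/π⌋ + 1 = ⌊7.891⌋ + 1 = 8.

N = 8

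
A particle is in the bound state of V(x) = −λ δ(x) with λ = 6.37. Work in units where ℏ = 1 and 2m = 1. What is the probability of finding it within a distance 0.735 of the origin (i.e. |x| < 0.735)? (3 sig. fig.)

P = 0.991

The normalised bound state is ψ = √κ e^{−κ|x|} with κ = mλ/ℏ² = 3.185.
P(|x| < d) = ∫_{−d}^{d} κ e^{−2κ|x|} dx = 1 − e^{−2κd} = 1 − e^{−4.682} = 0.9907.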